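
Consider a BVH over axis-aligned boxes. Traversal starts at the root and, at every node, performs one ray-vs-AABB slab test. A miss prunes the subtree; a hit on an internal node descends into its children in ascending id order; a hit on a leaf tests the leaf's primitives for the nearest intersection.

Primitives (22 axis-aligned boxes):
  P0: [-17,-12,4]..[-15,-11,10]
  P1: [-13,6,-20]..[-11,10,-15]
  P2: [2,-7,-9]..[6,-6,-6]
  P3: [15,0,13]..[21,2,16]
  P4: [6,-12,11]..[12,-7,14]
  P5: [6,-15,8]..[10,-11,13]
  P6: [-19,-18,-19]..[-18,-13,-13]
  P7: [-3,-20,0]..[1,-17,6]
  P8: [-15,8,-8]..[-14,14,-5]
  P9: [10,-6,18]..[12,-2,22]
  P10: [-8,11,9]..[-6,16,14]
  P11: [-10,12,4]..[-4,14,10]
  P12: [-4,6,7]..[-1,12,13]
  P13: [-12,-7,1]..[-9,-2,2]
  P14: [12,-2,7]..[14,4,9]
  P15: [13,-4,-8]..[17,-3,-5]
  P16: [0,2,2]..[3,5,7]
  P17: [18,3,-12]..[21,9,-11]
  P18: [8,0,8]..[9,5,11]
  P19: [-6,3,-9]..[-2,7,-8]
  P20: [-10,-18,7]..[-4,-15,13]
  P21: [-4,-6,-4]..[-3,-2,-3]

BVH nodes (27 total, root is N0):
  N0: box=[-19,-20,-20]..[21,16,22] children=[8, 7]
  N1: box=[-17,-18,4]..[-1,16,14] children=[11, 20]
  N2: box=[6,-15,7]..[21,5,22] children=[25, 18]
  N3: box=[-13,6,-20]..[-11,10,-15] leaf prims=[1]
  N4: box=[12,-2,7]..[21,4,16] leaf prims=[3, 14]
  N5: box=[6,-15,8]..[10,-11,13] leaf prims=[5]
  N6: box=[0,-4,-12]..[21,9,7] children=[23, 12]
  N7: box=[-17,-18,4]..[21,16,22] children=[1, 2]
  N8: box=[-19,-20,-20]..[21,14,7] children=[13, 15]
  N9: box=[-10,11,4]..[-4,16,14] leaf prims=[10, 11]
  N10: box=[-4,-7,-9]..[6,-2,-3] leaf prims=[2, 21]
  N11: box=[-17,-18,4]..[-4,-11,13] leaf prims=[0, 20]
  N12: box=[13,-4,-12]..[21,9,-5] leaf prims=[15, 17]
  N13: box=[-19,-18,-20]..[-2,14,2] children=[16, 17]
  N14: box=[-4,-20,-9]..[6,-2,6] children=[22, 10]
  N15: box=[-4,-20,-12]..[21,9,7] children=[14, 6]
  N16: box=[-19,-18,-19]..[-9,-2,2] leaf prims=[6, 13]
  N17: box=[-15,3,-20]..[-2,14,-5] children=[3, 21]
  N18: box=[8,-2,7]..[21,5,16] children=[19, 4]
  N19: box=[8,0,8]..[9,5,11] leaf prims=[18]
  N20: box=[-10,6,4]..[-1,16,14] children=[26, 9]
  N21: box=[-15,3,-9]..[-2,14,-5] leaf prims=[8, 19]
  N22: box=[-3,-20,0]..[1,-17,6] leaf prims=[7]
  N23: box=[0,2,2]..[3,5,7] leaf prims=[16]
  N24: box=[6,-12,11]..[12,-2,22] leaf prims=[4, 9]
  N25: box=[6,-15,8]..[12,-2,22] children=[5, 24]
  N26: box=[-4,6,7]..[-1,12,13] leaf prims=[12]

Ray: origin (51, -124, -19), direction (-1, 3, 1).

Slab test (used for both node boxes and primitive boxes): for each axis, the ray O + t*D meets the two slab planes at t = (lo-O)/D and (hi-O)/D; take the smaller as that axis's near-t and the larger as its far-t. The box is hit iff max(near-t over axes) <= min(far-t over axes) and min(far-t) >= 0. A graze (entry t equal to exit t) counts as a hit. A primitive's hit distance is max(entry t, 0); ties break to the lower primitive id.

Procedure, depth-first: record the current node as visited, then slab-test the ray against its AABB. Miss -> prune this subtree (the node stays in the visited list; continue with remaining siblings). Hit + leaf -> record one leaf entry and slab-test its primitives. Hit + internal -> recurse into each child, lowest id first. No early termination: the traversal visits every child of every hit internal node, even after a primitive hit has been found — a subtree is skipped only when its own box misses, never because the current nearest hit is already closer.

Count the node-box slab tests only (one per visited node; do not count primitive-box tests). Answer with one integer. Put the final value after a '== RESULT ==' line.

Walk:
N0 x:[30,70] y:[104/3,140/3] z:[-1,41] -> hit [104/3,41], descend [7, 8]
  N7 x:[30,68] y:[106/3,140/3] z:[23,41] -> hit [106/3,41], descend [1, 2]
    N1 x:[52,68] y:[106/3,140/3] z:[23,33] -> miss, prune
    N2 x:[30,45] y:[109/3,43] z:[26,41] -> hit [109/3,41], descend [18, 25]
      N18 x:[30,43] y:[122/3,43] z:[26,35] -> miss, prune
      N25 x:[39,45] y:[109/3,122/3] z:[27,41] -> hit [39,122/3], descend [5, 24]
        N5 x:[41,45] y:[109/3,113/3] z:[27,32] -> miss, prune
        N24 x:[39,45] y:[112/3,122/3] z:[30,41] -> hit [39,122/3] leaf, test {P4(miss), P9@t=118/3}
  N8 x:[30,70] y:[104/3,46] z:[-1,26] -> miss, prune

Visited [0, 7, 1, 2, 18, 25, 5, 24, 8]. Tests: 9 box, 1 leaf. Nearest: P9.

== RESULT ==
9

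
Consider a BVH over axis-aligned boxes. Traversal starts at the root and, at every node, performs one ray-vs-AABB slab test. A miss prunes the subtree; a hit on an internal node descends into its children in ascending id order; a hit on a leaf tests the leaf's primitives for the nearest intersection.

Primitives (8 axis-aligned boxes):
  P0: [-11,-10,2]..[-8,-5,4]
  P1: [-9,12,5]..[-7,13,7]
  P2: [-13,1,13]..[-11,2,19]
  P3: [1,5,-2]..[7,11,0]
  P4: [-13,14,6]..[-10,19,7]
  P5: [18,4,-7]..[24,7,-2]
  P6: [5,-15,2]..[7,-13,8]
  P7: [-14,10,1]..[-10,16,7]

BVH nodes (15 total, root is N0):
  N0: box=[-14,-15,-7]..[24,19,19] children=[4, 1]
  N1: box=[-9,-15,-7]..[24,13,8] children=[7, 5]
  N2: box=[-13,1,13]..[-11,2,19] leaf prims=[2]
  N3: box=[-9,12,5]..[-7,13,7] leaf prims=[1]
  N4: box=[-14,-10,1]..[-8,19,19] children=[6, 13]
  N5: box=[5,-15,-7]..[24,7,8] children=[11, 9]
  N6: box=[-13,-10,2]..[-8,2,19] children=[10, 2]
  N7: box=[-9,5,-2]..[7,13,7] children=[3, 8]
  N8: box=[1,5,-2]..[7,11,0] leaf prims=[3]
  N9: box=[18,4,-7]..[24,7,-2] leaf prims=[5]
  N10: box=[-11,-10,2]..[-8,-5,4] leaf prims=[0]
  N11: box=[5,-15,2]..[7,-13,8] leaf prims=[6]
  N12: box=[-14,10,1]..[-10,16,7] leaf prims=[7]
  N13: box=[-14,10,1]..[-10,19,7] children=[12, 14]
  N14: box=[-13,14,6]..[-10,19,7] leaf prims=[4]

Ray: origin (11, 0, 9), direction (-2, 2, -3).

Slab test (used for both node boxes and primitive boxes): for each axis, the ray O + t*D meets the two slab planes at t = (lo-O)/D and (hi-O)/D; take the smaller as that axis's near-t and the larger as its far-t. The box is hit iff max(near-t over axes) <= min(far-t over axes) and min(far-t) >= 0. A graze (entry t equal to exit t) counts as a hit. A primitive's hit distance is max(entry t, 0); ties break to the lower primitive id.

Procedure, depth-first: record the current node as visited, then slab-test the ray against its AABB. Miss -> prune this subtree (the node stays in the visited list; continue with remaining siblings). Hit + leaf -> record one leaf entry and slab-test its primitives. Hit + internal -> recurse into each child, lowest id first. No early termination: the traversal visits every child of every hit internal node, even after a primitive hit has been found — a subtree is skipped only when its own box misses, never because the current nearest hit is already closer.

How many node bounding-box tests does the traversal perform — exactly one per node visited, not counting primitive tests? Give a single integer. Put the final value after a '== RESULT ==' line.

Walk:
N0 x:[-13/2,25/2] y:[-15/2,19/2] z:[-10/3,16/3] -> hit [-10/3,16/3], descend [1, 4]
  N1 x:[-13/2,10] y:[-15/2,13/2] z:[1/3,16/3] -> hit [1/3,16/3], descend [5, 7]
    N5 x:[-13/2,3] y:[-15/2,7/2] z:[1/3,16/3] -> hit [1/3,3], descend [9, 11]
      N9 x:[-13/2,-7/2] y:[2,7/2] z:[11/3,16/3] -> miss, prune
      N11 x:[2,3] y:[-15/2,-13/2] z:[1/3,7/3] -> miss, prune
    N7 x:[2,10] y:[5/2,13/2] z:[2/3,11/3] -> hit [5/2,11/3], descend [3, 8]
      N3 x:[9,10] y:[6,13/2] z:[2/3,4/3] -> miss, prune
      N8 x:[2,5] y:[5/2,11/2] z:[3,11/3] -> hit [3,11/3] leaf, test {P3@t=3}
  N4 x:[19/2,25/2] y:[-5,19/2] z:[-10/3,8/3] -> miss, prune

9 AABB tests over nodes [0, 1, 5, 9, 11, 7, 3, 8, 4]; 1 leaf entered; closest P3.

== RESULT ==
9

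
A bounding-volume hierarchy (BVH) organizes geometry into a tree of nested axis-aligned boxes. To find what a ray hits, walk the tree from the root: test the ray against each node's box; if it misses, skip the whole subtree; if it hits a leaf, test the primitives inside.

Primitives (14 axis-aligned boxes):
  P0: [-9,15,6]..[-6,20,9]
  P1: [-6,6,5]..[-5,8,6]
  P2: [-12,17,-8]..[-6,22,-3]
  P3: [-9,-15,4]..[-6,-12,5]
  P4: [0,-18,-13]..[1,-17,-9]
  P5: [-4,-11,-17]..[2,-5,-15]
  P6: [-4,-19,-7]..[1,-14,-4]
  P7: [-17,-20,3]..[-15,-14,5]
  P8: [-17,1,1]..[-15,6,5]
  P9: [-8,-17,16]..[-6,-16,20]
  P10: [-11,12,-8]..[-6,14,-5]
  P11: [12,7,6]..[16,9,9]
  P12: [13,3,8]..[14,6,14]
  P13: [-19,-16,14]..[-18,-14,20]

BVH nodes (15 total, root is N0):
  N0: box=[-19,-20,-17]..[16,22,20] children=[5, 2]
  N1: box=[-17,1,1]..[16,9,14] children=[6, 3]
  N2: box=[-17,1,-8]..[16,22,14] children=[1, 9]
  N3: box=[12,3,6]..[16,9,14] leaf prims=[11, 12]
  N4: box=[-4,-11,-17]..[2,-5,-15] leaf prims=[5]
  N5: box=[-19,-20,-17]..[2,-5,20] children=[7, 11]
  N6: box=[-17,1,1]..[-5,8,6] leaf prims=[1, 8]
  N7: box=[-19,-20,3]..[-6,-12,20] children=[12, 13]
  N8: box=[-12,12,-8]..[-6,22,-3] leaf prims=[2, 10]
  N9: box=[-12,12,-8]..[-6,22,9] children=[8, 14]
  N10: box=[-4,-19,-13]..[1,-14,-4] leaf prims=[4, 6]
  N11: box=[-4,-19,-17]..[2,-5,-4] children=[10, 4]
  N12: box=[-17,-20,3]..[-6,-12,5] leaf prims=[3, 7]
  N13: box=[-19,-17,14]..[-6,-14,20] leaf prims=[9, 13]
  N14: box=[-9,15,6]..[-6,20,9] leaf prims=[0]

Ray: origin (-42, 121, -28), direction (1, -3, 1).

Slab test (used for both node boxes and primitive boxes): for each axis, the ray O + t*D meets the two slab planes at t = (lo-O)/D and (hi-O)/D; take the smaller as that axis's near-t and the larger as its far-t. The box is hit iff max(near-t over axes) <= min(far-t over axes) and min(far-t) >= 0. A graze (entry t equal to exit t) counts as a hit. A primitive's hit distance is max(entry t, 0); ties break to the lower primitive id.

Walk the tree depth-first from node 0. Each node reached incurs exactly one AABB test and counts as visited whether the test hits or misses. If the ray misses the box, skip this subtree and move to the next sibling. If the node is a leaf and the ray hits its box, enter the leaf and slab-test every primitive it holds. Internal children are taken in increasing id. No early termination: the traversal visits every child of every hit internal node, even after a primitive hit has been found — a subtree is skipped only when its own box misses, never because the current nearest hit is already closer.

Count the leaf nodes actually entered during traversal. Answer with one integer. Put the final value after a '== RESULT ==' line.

Traverse from the root:
N0 x:[23,58] y:[33,47] z:[11,48] -> hit [33,47], descend [2, 5]
  N2 x:[25,58] y:[33,40] z:[20,42] -> hit [33,40], descend [1, 9]
    N1 x:[25,58] y:[112/3,40] z:[29,42] -> hit [112/3,40], descend [3, 6]
      N3 x:[54,58] y:[112/3,118/3] z:[34,42] -> miss, prune
      N6 x:[25,37] y:[113/3,40] z:[29,34] -> miss, prune
    N9 x:[30,36] y:[33,109/3] z:[20,37] -> hit [33,36], descend [8, 14]
      N8 x:[30,36] y:[33,109/3] z:[20,25] -> miss, prune
      N14 x:[33,36] y:[101/3,106/3] z:[34,37] -> hit [34,106/3] leaf, test {P0@t=34}
  N5 x:[23,44] y:[42,47] z:[11,48] -> hit [42,44], descend [7, 11]
    N7 x:[23,36] y:[133/3,47] z:[31,48] -> miss, prune
    N11 x:[38,44] y:[42,140/3] z:[11,24] -> miss, prune

Summary -> nodes [0, 2, 1, 3, 6, 9, 8, 14, 5, 7, 11]; box-tests=11; leaf-entries=1; first=P0

== RESULT ==
1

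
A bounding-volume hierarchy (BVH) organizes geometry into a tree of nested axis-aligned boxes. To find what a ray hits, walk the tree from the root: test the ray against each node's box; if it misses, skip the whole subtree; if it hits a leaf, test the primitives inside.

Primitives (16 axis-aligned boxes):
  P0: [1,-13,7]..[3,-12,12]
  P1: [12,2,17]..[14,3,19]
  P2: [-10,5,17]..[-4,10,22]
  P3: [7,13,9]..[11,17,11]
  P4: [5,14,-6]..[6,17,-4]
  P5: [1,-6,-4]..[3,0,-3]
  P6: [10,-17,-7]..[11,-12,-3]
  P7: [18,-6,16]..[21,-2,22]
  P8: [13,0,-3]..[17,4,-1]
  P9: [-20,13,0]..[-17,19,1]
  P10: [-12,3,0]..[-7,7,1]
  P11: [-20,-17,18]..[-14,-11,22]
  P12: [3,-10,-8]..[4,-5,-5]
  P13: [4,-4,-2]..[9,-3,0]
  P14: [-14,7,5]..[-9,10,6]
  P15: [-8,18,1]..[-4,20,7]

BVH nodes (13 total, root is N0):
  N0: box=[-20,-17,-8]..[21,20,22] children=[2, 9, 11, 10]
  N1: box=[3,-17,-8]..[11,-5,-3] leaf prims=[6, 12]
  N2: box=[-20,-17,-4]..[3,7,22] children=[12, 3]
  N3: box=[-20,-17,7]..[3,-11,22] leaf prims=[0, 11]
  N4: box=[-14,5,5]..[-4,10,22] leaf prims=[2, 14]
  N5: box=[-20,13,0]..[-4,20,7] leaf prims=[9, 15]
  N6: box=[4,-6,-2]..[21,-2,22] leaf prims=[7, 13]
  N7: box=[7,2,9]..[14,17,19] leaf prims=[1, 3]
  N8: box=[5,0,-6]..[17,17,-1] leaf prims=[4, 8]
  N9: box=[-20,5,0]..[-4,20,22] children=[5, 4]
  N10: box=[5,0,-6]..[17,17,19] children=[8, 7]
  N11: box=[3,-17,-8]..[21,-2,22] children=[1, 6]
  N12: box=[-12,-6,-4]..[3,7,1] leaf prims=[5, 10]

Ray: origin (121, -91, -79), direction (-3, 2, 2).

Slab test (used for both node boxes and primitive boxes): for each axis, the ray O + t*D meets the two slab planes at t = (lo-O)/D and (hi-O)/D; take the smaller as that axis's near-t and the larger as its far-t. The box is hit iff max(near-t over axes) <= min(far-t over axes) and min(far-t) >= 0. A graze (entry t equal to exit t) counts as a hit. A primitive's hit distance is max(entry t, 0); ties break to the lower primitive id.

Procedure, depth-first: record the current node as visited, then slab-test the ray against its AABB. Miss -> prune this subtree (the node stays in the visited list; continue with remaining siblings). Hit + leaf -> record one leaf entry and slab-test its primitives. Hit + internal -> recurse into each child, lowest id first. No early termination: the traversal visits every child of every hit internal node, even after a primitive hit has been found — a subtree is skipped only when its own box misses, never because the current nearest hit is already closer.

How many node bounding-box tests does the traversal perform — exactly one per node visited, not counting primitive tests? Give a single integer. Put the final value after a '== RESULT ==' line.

Walk:
N0 x:[100/3,47] y:[37,111/2] z:[71/2,101/2] -> hit [37,47], descend [2, 9, 10, 11]
  N2 x:[118/3,47] y:[37,49] z:[75/2,101/2] -> hit [118/3,47], descend [3, 12]
    N3 x:[118/3,47] y:[37,40] z:[43,101/2] -> miss, prune
    N12 x:[118/3,133/3] y:[85/2,49] z:[75/2,40] -> miss, prune
  N9 x:[125/3,47] y:[48,111/2] z:[79/2,101/2] -> miss, prune
  N10 x:[104/3,116/3] y:[91/2,54] z:[73/2,49] -> miss, prune
  N11 x:[100/3,118/3] y:[37,89/2] z:[71/2,101/2] -> hit [37,118/3], descend [1, 6]
    N1 x:[110/3,118/3] y:[37,43] z:[71/2,38] -> hit [37,38] leaf, test {P6@t=37, P12(miss)}
    N6 x:[100/3,39] y:[85/2,89/2] z:[77/2,101/2] -> miss, prune

9 AABB tests over nodes [0, 2, 3, 12, 9, 10, 11, 1, 6]; 1 leaf entered; closest P6.

== RESULT ==
9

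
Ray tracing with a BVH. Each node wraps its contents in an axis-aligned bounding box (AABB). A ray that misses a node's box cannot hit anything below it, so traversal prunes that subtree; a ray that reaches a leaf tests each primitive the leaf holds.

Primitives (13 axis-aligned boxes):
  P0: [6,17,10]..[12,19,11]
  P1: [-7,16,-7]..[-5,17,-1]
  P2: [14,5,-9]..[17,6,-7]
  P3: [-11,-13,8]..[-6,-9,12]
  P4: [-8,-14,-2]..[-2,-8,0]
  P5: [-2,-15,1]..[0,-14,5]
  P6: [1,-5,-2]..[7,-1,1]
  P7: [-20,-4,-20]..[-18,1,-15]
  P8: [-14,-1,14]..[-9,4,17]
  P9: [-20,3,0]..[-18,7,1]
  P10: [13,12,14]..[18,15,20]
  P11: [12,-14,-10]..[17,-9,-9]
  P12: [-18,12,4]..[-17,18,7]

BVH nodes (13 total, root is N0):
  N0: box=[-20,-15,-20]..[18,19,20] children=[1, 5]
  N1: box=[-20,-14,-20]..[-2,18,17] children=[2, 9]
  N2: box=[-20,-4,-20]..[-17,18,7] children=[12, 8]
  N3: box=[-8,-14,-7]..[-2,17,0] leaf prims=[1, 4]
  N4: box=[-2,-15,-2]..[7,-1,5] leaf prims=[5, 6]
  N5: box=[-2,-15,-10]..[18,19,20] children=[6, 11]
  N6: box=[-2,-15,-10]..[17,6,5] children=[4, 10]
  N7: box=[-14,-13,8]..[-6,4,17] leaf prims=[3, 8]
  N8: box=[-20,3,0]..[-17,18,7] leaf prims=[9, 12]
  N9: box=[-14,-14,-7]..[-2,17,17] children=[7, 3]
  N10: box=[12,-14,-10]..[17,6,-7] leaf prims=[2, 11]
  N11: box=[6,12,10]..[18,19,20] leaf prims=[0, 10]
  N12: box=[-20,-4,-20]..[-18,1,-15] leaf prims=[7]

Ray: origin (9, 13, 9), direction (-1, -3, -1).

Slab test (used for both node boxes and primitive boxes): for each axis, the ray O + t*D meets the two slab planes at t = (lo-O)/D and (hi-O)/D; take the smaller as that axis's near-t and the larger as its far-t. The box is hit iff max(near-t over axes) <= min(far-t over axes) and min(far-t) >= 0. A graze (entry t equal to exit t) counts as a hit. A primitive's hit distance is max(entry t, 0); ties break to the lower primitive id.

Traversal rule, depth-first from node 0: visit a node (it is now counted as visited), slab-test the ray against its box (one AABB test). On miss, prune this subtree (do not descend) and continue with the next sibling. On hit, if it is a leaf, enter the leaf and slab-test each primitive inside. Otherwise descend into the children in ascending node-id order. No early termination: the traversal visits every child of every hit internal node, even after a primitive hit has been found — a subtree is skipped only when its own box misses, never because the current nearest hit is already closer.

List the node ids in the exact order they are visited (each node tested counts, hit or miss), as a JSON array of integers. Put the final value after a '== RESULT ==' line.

Traverse from the root:
N0 x:[-9,29] y:[-2,28/3] z:[-11,29] -> hit [-2,28/3], descend [1, 5]
  N1 x:[11,29] y:[-5/3,9] z:[-8,29] -> miss, prune
  N5 x:[-9,11] y:[-2,28/3] z:[-11,19] -> hit [-2,28/3], descend [6, 11]
    N6 x:[-8,11] y:[7/3,28/3] z:[4,19] -> hit [4,28/3], descend [4, 10]
      N4 x:[2,11] y:[14/3,28/3] z:[4,11] -> hit [14/3,28/3] leaf, test {P5(miss), P6(miss)}
      N10 x:[-8,-3] y:[7/3,9] z:[16,19] -> miss, prune
    N11 x:[-9,3] y:[-2,1/3] z:[-11,-1] -> miss, prune

Summary -> nodes [0, 1, 5, 6, 4, 10, 11]; box-tests=7; leaf-entries=1; first=miss

== RESULT ==
[0, 1, 5, 6, 4, 10, 11]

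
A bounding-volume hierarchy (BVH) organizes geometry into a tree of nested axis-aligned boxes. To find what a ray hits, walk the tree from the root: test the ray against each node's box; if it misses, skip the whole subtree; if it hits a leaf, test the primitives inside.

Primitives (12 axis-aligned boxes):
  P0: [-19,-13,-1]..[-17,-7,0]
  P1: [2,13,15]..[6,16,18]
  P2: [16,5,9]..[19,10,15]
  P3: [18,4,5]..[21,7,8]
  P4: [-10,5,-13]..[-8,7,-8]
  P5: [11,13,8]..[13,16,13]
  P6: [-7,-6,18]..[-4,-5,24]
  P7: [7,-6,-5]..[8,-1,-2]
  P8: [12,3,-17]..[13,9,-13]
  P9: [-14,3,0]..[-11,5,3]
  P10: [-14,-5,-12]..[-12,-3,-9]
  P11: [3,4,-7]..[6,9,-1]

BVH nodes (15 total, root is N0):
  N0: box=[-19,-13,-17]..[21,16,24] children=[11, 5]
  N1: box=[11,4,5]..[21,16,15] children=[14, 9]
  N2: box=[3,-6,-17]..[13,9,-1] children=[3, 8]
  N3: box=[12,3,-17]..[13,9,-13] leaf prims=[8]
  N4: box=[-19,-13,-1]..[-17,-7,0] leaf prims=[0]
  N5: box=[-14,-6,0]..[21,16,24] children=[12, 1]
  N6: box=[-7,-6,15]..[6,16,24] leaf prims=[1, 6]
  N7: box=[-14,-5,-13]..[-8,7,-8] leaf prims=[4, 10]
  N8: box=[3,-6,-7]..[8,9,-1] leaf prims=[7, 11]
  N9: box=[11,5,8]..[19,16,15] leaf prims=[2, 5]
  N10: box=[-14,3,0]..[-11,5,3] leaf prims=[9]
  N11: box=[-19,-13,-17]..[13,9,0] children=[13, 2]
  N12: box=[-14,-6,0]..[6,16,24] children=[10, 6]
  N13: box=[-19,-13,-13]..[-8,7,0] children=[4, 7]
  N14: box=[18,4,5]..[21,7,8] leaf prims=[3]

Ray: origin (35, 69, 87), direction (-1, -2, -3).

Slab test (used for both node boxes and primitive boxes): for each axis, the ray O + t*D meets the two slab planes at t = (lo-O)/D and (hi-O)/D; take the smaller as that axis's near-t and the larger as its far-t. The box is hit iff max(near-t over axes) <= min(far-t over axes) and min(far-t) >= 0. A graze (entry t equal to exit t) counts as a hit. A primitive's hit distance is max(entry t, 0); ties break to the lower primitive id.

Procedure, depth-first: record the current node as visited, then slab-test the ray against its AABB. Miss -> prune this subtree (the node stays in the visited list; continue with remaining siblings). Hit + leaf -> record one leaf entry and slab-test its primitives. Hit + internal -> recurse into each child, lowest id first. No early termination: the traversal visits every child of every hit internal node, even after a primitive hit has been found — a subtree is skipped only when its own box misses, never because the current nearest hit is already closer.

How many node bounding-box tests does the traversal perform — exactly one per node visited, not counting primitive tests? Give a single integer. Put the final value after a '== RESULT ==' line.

Walk:
N0 x:[14,54] y:[53/2,41] z:[21,104/3] -> hit [53/2,104/3], descend [5, 11]
  N5 x:[14,49] y:[53/2,75/2] z:[21,29] -> hit [53/2,29], descend [1, 12]
    N1 x:[14,24] y:[53/2,65/2] z:[24,82/3] -> miss, prune
    N12 x:[29,49] y:[53/2,75/2] z:[21,29] -> hit [29,29], descend [6, 10]
      N6 x:[29,42] y:[53/2,75/2] z:[21,24] -> miss, prune
      N10 x:[46,49] y:[32,33] z:[28,29] -> miss, prune
  N11 x:[22,54] y:[30,41] z:[29,104/3] -> hit [30,104/3], descend [2, 13]
    N2 x:[22,32] y:[30,75/2] z:[88/3,104/3] -> hit [30,32], descend [3, 8]
      N3 x:[22,23] y:[30,33] z:[100/3,104/3] -> miss, prune
      N8 x:[27,32] y:[30,75/2] z:[88/3,94/3] -> hit [30,94/3] leaf, test {P7(miss), P11@t=30}
    N13 x:[43,54] y:[31,41] z:[29,100/3] -> miss, prune

11 AABB tests over nodes [0, 5, 1, 12, 6, 10, 11, 2, 3, 8, 13]; 1 leaf entered; closest P11.

== RESULT ==
11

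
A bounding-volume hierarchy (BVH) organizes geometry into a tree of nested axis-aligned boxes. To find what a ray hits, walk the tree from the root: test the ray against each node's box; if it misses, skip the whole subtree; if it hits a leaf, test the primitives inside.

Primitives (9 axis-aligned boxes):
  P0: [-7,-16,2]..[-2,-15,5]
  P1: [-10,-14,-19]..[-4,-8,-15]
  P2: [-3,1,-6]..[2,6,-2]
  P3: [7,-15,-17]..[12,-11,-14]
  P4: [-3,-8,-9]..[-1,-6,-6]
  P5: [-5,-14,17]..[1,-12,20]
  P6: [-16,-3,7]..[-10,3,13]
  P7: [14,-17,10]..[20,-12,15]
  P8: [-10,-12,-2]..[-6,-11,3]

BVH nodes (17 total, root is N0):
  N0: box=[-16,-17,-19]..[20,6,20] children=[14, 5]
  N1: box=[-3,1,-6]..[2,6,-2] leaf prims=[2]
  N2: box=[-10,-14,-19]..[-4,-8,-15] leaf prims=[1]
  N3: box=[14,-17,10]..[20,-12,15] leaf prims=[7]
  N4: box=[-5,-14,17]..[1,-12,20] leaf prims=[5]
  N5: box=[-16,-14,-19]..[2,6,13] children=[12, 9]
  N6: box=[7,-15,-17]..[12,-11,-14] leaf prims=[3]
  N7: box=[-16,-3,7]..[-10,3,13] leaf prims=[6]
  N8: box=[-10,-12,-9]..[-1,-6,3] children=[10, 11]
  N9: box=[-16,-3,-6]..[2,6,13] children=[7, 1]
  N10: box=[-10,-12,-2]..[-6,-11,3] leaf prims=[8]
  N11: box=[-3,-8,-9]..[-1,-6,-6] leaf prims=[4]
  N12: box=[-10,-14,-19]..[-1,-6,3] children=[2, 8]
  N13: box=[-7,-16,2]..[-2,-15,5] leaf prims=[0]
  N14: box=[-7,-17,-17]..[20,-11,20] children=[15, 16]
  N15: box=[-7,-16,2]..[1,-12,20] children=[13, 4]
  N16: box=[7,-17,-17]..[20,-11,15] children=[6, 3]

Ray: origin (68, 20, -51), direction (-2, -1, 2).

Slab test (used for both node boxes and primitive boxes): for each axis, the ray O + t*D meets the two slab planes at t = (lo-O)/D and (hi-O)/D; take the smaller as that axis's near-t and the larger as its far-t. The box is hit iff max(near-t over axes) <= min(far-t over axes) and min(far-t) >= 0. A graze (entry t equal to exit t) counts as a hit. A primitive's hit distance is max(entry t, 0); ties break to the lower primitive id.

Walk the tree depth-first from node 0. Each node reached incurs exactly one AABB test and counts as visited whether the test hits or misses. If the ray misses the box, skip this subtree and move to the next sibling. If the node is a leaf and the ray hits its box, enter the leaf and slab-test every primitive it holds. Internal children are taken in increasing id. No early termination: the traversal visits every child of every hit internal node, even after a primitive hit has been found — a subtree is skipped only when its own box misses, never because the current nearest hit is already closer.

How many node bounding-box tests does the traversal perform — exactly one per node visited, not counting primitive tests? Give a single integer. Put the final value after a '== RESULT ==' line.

Trace the traversal:
N0 x:[24,42] y:[14,37] z:[16,71/2] -> hit [24,71/2], descend [5, 14]
  N5 x:[33,42] y:[14,34] z:[16,32] -> miss, prune
  N14 x:[24,75/2] y:[31,37] z:[17,71/2] -> hit [31,71/2], descend [15, 16]
    N15 x:[67/2,75/2] y:[32,36] z:[53/2,71/2] -> hit [67/2,71/2], descend [4, 13]
      N4 x:[67/2,73/2] y:[32,34] z:[34,71/2] -> hit [34,34] leaf, test {P5@t=34}
      N13 x:[35,75/2] y:[35,36] z:[53/2,28] -> miss, prune
    N16 x:[24,61/2] y:[31,37] z:[17,33] -> miss, prune

order=[0, 5, 14, 15, 4, 13, 16]  |boxes|=7  |leaves|=1  hit=P5

== RESULT ==
7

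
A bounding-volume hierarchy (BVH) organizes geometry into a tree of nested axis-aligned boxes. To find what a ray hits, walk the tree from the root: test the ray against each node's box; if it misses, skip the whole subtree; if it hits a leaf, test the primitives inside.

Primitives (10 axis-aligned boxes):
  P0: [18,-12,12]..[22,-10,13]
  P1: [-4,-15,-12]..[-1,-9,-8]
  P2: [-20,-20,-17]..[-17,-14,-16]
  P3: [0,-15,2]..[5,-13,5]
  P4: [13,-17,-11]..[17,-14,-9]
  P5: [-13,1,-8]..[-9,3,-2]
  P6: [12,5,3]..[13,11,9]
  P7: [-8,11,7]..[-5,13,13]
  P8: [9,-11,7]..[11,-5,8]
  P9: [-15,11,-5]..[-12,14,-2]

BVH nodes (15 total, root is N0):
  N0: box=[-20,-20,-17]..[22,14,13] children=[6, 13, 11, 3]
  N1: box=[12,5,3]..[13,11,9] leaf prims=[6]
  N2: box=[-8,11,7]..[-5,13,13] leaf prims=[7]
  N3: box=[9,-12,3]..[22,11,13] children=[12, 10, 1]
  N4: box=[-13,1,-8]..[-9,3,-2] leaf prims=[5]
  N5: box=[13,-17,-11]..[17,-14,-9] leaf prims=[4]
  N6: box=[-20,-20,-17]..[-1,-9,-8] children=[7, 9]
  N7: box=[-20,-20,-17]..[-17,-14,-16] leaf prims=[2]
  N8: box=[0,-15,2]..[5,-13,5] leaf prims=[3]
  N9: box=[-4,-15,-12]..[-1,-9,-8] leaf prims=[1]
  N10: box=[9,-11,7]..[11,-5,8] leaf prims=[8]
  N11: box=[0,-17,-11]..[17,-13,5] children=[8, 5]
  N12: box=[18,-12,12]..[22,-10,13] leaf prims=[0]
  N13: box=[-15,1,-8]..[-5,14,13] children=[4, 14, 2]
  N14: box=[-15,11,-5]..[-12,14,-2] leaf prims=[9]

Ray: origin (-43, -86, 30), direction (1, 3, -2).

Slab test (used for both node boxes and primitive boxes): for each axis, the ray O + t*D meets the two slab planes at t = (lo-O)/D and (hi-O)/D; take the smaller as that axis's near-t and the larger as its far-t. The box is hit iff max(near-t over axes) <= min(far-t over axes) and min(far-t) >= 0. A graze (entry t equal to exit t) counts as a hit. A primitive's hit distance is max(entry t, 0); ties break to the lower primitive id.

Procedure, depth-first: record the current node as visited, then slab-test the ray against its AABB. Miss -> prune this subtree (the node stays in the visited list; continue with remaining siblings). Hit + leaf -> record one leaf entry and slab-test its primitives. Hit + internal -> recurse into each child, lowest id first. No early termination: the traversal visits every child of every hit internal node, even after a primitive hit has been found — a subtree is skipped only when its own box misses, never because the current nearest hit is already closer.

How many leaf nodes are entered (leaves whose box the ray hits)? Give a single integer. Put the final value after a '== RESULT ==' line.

Trace the traversal:
N0 x:[23,65] y:[22,100/3] z:[17/2,47/2] -> hit [23,47/2], descend [3, 6, 11, 13]
  N3 x:[52,65] y:[74/3,97/3] z:[17/2,27/2] -> miss, prune
  N6 x:[23,42] y:[22,77/3] z:[19,47/2] -> hit [23,47/2], descend [7, 9]
    N7 x:[23,26] y:[22,24] z:[23,47/2] -> hit [23,47/2] leaf, test {P2@t=23}
    N9 x:[39,42] y:[71/3,77/3] z:[19,21] -> miss, prune
  N11 x:[43,60] y:[23,73/3] z:[25/2,41/2] -> miss, prune
  N13 x:[28,38] y:[29,100/3] z:[17/2,19] -> miss, prune

7 AABB tests over nodes [0, 3, 6, 7, 9, 11, 13]; 1 leaf entered; closest P2.

== RESULT ==
1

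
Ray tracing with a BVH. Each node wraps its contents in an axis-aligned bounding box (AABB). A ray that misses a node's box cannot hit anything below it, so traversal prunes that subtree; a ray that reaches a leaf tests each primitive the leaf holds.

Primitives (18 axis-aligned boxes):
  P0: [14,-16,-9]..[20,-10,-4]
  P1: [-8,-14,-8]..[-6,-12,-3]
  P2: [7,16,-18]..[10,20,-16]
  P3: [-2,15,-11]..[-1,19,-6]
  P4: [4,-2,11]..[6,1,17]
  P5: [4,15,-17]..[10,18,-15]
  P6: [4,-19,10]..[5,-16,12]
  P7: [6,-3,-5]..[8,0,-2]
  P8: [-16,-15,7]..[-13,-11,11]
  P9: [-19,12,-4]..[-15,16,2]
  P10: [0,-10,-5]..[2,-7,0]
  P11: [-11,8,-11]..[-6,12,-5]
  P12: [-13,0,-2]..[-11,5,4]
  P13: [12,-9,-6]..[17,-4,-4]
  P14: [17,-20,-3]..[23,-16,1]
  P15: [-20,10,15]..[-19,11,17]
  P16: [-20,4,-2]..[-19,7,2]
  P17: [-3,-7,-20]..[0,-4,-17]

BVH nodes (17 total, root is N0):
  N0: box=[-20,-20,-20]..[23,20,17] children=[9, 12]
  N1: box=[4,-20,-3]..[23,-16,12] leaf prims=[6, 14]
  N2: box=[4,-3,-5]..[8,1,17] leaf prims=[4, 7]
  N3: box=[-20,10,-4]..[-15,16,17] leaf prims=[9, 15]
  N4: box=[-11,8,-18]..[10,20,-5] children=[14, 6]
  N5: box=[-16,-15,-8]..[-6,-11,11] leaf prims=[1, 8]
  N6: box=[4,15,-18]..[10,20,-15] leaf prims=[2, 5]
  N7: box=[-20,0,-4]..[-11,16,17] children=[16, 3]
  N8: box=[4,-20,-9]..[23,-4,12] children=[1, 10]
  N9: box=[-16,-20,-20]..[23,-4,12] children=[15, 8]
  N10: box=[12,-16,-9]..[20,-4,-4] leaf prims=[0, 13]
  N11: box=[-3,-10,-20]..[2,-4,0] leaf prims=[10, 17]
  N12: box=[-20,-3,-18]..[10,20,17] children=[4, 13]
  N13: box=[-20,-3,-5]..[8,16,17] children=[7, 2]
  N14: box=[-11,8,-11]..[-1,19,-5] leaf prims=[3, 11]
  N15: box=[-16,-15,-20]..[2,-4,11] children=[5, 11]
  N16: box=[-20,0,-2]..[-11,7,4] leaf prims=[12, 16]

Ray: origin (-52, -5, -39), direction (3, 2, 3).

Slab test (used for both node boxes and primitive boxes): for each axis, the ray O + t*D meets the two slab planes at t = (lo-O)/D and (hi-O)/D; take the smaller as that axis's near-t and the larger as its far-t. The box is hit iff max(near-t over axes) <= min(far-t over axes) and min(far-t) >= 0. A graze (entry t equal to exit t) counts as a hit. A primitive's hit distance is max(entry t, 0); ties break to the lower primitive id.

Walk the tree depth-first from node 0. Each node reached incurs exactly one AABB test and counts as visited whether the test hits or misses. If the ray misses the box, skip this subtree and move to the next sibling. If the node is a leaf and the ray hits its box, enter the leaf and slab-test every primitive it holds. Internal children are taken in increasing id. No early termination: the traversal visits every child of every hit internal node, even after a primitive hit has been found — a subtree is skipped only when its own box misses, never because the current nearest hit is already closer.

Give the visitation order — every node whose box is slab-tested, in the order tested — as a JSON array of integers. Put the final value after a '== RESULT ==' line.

Traverse from the root:
N0 x:[32/3,25] y:[-15/2,25/2] z:[19/3,56/3] -> hit [32/3,25/2], descend [9, 12]
  N9 x:[12,25] y:[-15/2,1/2] z:[19/3,17] -> miss, prune
  N12 x:[32/3,62/3] y:[1,25/2] z:[7,56/3] -> hit [32/3,25/2], descend [4, 13]
    N4 x:[41/3,62/3] y:[13/2,25/2] z:[7,34/3] -> miss, prune
    N13 x:[32/3,20] y:[1,21/2] z:[34/3,56/3] -> miss, prune

order=[0, 9, 12, 4, 13]  |boxes|=5  |leaves|=0  hit=miss

== RESULT ==
[0, 9, 12, 4, 13]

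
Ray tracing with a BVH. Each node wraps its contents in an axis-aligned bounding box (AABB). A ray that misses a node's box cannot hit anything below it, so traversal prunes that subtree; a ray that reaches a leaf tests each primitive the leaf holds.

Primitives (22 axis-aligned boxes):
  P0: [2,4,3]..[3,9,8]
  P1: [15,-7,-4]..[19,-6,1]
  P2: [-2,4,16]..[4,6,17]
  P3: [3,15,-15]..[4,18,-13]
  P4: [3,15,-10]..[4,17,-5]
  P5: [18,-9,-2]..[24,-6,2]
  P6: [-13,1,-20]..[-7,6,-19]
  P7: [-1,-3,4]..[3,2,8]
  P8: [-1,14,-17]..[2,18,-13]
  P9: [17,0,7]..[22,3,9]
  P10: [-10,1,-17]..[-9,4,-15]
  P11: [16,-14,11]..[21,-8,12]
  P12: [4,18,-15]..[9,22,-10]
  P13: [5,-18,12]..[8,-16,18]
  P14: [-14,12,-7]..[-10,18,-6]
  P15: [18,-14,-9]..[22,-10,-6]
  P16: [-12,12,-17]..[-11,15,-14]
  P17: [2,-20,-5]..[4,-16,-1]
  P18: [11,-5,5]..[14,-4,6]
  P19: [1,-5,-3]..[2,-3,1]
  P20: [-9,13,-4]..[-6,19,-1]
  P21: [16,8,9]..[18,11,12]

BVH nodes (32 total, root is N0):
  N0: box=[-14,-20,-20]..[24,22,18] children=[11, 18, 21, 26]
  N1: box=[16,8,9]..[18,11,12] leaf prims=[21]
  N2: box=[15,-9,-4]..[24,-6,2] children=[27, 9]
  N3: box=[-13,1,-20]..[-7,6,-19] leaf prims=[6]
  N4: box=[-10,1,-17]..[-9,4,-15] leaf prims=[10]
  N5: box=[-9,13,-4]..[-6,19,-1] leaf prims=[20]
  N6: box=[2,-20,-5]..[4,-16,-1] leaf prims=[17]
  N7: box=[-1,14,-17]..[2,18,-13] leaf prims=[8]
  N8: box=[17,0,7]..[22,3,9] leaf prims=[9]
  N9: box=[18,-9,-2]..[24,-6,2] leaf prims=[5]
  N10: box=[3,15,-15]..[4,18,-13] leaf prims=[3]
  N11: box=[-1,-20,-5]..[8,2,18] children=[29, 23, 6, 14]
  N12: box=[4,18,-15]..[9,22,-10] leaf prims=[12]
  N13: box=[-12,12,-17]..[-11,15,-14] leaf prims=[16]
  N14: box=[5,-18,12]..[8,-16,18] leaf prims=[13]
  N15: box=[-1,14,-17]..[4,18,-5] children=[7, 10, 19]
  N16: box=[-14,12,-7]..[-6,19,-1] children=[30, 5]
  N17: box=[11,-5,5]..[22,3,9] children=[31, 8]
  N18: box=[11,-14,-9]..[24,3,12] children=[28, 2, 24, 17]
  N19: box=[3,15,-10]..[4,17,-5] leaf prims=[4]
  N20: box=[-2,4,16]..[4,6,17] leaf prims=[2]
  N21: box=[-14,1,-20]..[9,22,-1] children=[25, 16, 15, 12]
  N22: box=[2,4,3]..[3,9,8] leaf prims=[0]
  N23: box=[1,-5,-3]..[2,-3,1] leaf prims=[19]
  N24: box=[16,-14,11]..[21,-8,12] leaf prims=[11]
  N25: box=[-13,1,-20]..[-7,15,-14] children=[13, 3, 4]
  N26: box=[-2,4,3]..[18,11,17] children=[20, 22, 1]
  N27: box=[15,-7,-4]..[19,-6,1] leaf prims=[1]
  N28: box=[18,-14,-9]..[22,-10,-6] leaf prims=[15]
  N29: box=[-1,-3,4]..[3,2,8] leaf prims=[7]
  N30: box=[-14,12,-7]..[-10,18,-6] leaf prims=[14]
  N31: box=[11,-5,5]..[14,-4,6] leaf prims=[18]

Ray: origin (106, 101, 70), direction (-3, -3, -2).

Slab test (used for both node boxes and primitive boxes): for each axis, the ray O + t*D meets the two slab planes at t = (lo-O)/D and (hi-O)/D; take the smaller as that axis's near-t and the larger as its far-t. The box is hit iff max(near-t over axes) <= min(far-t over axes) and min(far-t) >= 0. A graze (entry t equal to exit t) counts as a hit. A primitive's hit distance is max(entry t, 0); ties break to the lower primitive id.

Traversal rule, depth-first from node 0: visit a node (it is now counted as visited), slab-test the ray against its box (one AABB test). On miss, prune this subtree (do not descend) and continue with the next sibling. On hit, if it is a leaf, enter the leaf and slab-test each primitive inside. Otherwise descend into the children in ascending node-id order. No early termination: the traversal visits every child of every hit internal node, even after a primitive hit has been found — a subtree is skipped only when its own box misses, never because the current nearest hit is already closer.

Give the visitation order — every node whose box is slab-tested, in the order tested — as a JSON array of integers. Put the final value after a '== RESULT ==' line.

Trace the traversal:
N0 x:[82/3,40] y:[79/3,121/3] z:[26,45] -> hit [82/3,40], descend [11, 18, 21, 26]
  N11 x:[98/3,107/3] y:[33,121/3] z:[26,75/2] -> hit [33,107/3], descend [6, 14, 23, 29]
    N6 x:[34,104/3] y:[39,121/3] z:[71/2,75/2] -> miss, prune
    N14 x:[98/3,101/3] y:[39,119/3] z:[26,29] -> miss, prune
    N23 x:[104/3,35] y:[104/3,106/3] z:[69/2,73/2] -> hit [104/3,35] leaf, test {P19@t=104/3}
    N29 x:[103/3,107/3] y:[33,104/3] z:[31,33] -> miss, prune
  N18 x:[82/3,95/3] y:[98/3,115/3] z:[29,79/2] -> miss, prune
  N21 x:[97/3,40] y:[79/3,100/3] z:[71/2,45] -> miss, prune
  N26 x:[88/3,36] y:[30,97/3] z:[53/2,67/2] -> hit [30,97/3], descend [1, 20, 22]
    N1 x:[88/3,30] y:[30,31] z:[29,61/2] -> hit [30,30] leaf, test {P21@t=30}
    N20 x:[34,36] y:[95/3,97/3] z:[53/2,27] -> miss, prune
    N22 x:[103/3,104/3] y:[92/3,97/3] z:[31,67/2] -> miss, prune

order=[0, 11, 6, 14, 23, 29, 18, 21, 26, 1, 20, 22]  |boxes|=12  |leaves|=2  hit=P21

== RESULT ==
[0, 11, 6, 14, 23, 29, 18, 21, 26, 1, 20, 22]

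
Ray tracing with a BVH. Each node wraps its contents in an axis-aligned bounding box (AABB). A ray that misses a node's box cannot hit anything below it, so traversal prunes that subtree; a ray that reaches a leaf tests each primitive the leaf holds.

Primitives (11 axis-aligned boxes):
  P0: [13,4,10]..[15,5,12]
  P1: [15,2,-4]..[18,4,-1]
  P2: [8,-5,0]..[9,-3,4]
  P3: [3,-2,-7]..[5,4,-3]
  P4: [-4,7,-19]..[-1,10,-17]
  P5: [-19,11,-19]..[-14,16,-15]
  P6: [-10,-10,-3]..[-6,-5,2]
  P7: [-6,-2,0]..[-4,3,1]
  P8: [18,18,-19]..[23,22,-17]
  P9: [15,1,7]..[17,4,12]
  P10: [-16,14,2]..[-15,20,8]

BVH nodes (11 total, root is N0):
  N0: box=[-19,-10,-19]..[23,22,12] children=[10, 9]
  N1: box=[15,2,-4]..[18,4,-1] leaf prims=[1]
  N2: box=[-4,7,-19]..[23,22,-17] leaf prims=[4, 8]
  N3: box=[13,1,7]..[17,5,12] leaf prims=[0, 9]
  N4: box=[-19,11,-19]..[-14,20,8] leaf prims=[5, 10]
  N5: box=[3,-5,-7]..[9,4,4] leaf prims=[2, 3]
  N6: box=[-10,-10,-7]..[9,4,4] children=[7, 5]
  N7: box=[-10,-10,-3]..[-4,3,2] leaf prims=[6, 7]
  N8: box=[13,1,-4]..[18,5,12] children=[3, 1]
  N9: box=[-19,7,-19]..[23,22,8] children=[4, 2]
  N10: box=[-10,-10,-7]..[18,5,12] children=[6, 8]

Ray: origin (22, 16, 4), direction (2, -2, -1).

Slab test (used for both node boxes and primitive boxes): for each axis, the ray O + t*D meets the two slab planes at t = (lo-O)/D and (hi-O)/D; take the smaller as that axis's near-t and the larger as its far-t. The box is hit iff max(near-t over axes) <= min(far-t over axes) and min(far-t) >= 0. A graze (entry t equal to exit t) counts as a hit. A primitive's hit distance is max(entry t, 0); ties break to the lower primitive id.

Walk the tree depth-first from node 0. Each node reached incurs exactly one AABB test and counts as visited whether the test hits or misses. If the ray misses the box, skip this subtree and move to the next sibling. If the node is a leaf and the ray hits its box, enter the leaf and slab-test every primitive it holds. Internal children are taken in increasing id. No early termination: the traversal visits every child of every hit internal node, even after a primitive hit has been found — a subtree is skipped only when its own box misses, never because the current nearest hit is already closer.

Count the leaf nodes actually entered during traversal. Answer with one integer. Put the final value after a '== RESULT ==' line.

Trace the traversal:
N0 x:[-41/2,1/2] y:[-3,13] z:[-8,23] -> hit [-3,1/2], descend [9, 10]
  N9 x:[-41/2,1/2] y:[-3,9/2] z:[-4,23] -> hit [-3,1/2], descend [2, 4]
    N2 x:[-13,1/2] y:[-3,9/2] z:[21,23] -> miss, prune
    N4 x:[-41/2,-18] y:[-2,5/2] z:[-4,23] -> miss, prune
  N10 x:[-16,-2] y:[11/2,13] z:[-8,11] -> miss, prune

order=[0, 9, 2, 4, 10]  |boxes|=5  |leaves|=0  hit=miss

== RESULT ==
0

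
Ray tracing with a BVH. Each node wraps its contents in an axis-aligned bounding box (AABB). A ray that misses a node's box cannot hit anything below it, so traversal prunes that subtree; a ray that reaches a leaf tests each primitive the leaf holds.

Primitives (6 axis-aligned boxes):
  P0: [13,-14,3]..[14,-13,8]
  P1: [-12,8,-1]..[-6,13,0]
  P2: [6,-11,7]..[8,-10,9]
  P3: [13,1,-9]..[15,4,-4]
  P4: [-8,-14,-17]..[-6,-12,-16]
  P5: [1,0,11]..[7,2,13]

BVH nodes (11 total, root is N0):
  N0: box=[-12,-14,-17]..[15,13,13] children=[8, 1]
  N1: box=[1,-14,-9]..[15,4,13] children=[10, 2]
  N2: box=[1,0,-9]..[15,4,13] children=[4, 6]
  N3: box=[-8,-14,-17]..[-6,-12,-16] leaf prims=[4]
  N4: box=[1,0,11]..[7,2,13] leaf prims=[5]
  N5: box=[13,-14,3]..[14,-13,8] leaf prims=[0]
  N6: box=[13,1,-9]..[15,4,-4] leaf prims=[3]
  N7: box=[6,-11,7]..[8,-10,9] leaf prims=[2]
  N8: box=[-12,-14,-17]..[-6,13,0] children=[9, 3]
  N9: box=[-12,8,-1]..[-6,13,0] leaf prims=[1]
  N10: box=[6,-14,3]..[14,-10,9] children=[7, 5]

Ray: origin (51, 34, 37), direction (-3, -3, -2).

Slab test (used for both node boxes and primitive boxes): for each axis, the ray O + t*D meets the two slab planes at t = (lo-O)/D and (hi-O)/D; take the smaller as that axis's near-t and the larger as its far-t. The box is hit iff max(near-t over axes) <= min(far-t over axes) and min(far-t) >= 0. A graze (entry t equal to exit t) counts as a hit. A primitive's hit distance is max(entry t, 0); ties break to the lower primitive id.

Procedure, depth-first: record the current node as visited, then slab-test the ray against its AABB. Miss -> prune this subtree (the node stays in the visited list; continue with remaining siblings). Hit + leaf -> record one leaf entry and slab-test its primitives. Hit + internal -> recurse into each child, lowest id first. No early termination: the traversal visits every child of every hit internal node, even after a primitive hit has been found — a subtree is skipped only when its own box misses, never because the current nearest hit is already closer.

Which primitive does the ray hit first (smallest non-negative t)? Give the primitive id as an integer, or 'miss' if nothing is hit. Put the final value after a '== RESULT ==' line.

Traverse from the root:
N0 x:[12,21] y:[7,16] z:[12,27] -> hit [12,16], descend [1, 8]
  N1 x:[12,50/3] y:[10,16] z:[12,23] -> hit [12,16], descend [2, 10]
    N2 x:[12,50/3] y:[10,34/3] z:[12,23] -> miss, prune
    N10 x:[37/3,15] y:[44/3,16] z:[14,17] -> hit [44/3,15], descend [5, 7]
      N5 x:[37/3,38/3] y:[47/3,16] z:[29/2,17] -> miss, prune
      N7 x:[43/3,15] y:[44/3,15] z:[14,15] -> hit [44/3,15] leaf, test {P2@t=44/3}
  N8 x:[19,21] y:[7,16] z:[37/2,27] -> miss, prune

order=[0, 1, 2, 10, 5, 7, 8]  |boxes|=7  |leaves|=1  hit=P2

== RESULT ==
2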